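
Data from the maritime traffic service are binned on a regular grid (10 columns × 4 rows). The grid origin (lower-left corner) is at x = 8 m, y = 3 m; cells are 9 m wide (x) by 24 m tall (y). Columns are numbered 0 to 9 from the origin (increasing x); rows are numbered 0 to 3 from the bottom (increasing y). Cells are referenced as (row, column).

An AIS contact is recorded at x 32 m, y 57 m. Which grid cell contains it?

Column index: ⌊(32 − 8) / 9⌋ = ⌊2.667⌋ = 2
Row offset from origin: ⌊(57 − 3) / 24⌋ = ⌊2.250⌋ = 2 → row 2

(2, 2)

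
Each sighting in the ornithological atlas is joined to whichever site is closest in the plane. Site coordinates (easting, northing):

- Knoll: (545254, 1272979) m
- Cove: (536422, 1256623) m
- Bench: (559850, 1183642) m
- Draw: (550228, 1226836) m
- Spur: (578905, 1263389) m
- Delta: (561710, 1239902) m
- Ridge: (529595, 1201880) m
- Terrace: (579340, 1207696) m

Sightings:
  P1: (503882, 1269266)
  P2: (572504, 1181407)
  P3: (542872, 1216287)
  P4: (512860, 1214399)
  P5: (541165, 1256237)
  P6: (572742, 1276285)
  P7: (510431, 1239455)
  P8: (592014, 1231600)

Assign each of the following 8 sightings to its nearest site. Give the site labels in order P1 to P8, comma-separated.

Cove, Bench, Draw, Ridge, Cove, Spur, Cove, Terrace

P1 → Cove (d²=1218697049.00)
P2 → Bench (d²=165118941.00)
P3 → Draw (d²=165392137.00)
P4 → Ridge (d²=436785586.00)
P5 → Cove (d²=22645045.00)
P6 → Spur (d²=204289385.00)
P7 → Cove (d²=970272305.00)
P8 → Terrace (d²=732031492.00)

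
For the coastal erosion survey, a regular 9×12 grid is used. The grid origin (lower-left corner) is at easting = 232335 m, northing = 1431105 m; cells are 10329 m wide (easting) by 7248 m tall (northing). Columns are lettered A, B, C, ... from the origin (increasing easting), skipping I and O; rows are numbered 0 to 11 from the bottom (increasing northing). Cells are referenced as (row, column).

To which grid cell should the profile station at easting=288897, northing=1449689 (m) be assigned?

Column index: ⌊(288897 − 232335) / 10329⌋ = ⌊5.476⌋ = 5 → column F
Row offset from origin: ⌊(1449689 − 1431105) / 7248⌋ = ⌊2.564⌋ = 2 → row 2

(2, F)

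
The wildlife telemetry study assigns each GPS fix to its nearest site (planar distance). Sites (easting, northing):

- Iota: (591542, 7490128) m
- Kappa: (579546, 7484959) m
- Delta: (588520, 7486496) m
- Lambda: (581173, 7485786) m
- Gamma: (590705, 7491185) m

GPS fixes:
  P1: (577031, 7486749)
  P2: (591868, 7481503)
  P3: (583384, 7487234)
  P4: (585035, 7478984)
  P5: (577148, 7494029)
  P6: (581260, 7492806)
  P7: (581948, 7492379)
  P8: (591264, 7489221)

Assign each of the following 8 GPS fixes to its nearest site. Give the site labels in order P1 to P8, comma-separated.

Kappa, Delta, Lambda, Lambda, Lambda, Lambda, Lambda, Iota

P1 → Kappa (d²=9529325.00)
P2 → Delta (d²=36139153.00)
P3 → Lambda (d²=6985225.00)
P4 → Lambda (d²=61182248.00)
P5 → Lambda (d²=84147674.00)
P6 → Lambda (d²=49287969.00)
P7 → Lambda (d²=44068274.00)
P8 → Iota (d²=899933.00)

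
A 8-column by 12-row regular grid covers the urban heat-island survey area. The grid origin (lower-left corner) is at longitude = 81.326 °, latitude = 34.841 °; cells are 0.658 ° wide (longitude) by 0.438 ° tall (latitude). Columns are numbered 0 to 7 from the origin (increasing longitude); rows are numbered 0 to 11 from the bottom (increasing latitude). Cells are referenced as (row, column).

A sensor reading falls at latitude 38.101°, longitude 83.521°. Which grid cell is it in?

(7, 3)

Column index: ⌊(83.521 − 81.326) / 0.658⌋ = ⌊3.336⌋ = 3
Row offset from origin: ⌊(38.101 − 34.841) / 0.438⌋ = ⌊7.443⌋ = 7 → row 7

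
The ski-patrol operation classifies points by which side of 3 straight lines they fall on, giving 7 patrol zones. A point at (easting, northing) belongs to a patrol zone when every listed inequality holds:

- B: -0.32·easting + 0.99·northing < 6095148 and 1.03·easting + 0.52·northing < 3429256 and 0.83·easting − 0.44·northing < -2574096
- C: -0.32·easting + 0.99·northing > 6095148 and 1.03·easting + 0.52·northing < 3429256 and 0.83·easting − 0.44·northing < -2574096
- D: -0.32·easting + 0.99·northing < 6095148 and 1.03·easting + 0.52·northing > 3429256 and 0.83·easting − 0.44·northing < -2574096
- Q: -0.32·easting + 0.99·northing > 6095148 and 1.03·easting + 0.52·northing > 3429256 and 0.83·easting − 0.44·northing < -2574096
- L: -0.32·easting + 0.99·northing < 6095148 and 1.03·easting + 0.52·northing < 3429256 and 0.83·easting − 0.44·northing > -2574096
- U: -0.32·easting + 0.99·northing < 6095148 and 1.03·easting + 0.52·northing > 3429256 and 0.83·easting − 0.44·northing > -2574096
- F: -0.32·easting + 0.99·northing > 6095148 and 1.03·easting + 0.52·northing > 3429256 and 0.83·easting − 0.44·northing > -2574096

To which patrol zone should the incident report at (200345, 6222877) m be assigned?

F

-0.32·200345 + 0.99·6222877 = 6096537.830, which is > 6095148
1.03·200345 + 0.52·6222877 = 3442251.390, which is > 3429256
0.83·200345 − 0.44·6222877 = -2571779.530, which is > -2574096
This sign pattern matches F.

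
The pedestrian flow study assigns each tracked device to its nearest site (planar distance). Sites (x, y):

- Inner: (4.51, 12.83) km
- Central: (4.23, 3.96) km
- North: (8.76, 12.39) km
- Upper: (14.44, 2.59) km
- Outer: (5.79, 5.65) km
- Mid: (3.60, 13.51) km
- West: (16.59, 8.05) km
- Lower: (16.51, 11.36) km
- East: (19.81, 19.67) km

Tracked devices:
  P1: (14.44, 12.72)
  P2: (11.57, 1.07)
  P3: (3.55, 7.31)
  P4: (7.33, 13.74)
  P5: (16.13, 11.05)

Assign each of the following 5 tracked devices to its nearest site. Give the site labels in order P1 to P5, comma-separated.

Lower, Upper, Outer, North, Lower

P1 → Lower (d²=6.13)
P2 → Upper (d²=10.55)
P3 → Outer (d²=7.77)
P4 → North (d²=3.87)
P5 → Lower (d²=0.24)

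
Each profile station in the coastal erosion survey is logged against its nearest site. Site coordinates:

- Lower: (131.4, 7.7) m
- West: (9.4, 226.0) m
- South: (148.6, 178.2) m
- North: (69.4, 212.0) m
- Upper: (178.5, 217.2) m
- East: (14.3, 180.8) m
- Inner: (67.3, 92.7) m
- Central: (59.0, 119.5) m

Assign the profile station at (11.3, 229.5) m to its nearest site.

West

Squared distances to each site:
Lower: 63619.250; West: 15.860; South: 21482.980; North: 3681.860; Upper: 28107.130; East: 2380.690; Inner: 21850.240; Central: 14375.290.
Minimum at West.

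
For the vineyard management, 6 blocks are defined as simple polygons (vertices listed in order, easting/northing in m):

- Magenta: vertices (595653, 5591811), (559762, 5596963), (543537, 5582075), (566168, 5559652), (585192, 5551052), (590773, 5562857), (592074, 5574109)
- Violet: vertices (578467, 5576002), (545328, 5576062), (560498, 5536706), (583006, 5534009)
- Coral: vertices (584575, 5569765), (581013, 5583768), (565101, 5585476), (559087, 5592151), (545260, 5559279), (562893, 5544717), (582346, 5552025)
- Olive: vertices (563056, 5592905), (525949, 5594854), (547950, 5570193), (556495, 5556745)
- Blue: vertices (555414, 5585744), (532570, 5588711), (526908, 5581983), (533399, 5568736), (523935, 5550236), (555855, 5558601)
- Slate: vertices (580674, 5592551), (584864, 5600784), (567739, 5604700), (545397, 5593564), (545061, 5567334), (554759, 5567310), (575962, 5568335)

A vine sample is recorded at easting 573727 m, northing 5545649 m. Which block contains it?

Cast a ray rightward from (573727, 5545649). For each polygon, the edges (by vertex number in listed order) whose endpoints lie on opposite sides of northing = 5545649, where each meets that height, and whether that is right or left of the point:
Magenta: no edge straddles that height → 0 crossings.
Violet: 2–3 at easting≈557050.9 (left), 4–1 at easting≈581747.8 (right) → 1 crossing.
Coral: 5–6 at easting≈561764.4 (left), 6–7 at easting≈565373.9 (left) → 0 crossings.
Olive: no edge straddles that height → 0 crossings.
Blue: no edge straddles that height → 0 crossings.
Slate: no edge straddles that height → 0 crossings.
Only Violet has an odd count, so the point is inside Violet.

Violet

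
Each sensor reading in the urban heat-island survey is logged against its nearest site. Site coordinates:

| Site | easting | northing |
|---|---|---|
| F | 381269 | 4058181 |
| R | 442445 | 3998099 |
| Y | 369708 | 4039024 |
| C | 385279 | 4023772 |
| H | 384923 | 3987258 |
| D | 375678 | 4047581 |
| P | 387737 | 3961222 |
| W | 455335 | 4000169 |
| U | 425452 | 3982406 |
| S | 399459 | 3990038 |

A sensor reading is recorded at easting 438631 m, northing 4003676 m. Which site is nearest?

R

Squared distances to each site:
F: 6261194069.000; R: 45649525.000; Y: 5999861033.000; C: 3250285120.000; H: 3154099988.000; D: 5890729234.000; P: 4392541352.000; W: 291322665.000; U: 626098941.000; S: 1720440628.000.
Minimum at R.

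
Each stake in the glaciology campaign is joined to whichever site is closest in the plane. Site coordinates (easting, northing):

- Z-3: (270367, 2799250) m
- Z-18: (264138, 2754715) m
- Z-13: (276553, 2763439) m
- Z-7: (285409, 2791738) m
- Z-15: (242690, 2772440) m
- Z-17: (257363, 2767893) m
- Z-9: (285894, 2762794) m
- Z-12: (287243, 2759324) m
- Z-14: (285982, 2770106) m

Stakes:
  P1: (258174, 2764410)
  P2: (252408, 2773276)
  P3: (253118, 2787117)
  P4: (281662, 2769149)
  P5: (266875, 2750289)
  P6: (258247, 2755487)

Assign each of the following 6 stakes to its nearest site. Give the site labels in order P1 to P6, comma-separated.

Z-17, Z-17, Z-15, Z-14, Z-18, Z-18

P1 → Z-17 (d²=12789010.00)
P2 → Z-17 (d²=53528714.00)
P3 → Z-15 (d²=324157513.00)
P4 → Z-14 (d²=19578249.00)
P5 → Z-18 (d²=27080645.00)
P6 → Z-18 (d²=35299865.00)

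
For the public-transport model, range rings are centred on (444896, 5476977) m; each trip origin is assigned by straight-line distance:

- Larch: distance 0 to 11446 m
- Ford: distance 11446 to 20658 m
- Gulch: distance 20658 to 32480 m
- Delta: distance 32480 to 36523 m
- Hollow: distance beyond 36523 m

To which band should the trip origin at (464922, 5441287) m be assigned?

Hollow

Distance = √((464922−444896)² + (5441287−5476977)²) = √(401040676.000 + 1273776100.000) = 40924.525 m.
36523 ≤ 40924.525 < ∞ → Hollow.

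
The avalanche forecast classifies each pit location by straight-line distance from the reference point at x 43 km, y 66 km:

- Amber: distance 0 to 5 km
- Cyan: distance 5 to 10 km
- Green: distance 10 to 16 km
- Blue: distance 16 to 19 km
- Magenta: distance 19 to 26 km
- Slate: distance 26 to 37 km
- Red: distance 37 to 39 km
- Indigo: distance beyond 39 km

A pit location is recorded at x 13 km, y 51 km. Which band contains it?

Distance = √((13−43)² + (51−66)²) = √(900.000 + 225.000) = 33.541 km.
26 ≤ 33.541 < 37 → Slate.

Slate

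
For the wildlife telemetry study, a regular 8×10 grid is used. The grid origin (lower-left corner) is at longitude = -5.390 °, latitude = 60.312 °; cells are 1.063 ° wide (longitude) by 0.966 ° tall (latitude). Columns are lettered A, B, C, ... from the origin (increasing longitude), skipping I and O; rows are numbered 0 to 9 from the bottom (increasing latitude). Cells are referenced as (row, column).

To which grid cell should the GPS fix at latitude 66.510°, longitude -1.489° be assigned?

(6, D)

Column index: ⌊(-1.489 − -5.390) / 1.063⌋ = ⌊3.670⌋ = 3 → column D
Row offset from origin: ⌊(66.510 − 60.312) / 0.966⌋ = ⌊6.416⌋ = 6 → row 6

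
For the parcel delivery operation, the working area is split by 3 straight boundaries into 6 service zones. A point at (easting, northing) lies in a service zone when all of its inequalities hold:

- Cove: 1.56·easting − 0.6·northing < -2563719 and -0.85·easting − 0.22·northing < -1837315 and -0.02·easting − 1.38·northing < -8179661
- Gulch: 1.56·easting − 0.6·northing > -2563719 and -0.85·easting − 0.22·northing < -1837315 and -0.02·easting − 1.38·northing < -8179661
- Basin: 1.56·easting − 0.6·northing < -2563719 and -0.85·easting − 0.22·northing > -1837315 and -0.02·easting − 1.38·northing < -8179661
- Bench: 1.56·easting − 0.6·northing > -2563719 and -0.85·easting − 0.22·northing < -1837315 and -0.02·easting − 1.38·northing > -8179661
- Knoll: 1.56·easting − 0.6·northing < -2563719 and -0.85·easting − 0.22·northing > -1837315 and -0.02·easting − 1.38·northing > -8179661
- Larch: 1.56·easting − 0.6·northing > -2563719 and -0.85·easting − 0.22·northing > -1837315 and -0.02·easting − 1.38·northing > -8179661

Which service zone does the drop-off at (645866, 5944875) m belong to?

1.56·645866 − 0.6·5944875 = -2559374.040, which is > -2563719
-0.85·645866 − 0.22·5944875 = -1856858.600, which is < -1837315
-0.02·645866 − 1.38·5944875 = -8216844.820, which is < -8179661
This sign pattern matches Gulch.

Gulch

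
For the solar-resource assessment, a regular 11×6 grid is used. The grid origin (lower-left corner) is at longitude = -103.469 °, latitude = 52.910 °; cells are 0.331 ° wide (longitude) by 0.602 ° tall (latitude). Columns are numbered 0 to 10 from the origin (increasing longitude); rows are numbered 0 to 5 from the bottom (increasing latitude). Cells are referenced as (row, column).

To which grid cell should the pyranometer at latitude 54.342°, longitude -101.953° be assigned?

Column index: ⌊(-101.953 − -103.469) / 0.331⌋ = ⌊4.580⌋ = 4
Row offset from origin: ⌊(54.342 − 52.910) / 0.602⌋ = ⌊2.379⌋ = 2 → row 2

(2, 4)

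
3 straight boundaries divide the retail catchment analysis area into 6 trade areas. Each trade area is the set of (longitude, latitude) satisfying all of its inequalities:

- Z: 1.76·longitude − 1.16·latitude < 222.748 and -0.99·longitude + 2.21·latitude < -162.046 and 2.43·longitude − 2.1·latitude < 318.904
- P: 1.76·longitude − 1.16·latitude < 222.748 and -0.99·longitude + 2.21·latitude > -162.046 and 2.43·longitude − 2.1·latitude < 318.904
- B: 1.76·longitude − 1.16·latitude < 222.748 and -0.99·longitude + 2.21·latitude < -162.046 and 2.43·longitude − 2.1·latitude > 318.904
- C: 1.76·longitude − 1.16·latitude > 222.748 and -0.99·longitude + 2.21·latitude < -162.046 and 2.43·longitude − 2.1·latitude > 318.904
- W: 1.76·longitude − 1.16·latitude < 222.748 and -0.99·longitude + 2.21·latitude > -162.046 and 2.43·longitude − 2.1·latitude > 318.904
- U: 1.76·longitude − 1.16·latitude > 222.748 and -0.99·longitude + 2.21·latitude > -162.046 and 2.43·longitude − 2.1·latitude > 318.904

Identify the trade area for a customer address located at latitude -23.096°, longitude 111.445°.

U

1.76·111.445 − 1.16·-23.096 = 222.935, which is > 222.748
-0.99·111.445 + 2.21·-23.096 = -161.373, which is > -162.046
2.43·111.445 − 2.1·-23.096 = 319.313, which is > 318.904
This sign pattern matches U.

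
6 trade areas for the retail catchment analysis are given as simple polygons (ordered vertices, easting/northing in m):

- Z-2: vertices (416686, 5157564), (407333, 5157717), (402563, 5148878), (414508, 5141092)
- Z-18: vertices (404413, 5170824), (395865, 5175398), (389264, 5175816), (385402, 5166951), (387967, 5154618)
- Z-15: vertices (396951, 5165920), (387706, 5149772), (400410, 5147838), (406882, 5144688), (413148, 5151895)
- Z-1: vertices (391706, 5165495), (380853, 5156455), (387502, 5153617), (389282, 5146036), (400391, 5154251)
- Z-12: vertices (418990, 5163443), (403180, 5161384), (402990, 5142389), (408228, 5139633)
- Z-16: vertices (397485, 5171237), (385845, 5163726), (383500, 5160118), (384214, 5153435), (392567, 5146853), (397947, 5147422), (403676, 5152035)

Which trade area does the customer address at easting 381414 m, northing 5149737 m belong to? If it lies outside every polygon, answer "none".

none

Cast a ray rightward from (381414, 5149737). For each polygon, the edges (by vertex number in listed order) whose endpoints lie on opposite sides of northing = 5149737, where each meets that height, and whether that is right or left of the point:
Z-2: 2–3 at easting≈403026.6 (right), 4–1 at easting≈415651.1 (right) → 2 crossings.
Z-18: no edge straddles that height → 0 crossings.
Z-15: 2–3 at easting≈387935.9 (right), 4–5 at easting≈411271.8 (right) → 2 crossings.
Z-1: 3–4 at easting≈388413.0 (right), 4–5 at easting≈394286.8 (right) → 2 crossings.
Z-12: 2–3 at easting≈403063.5 (right), 4–1 at easting≈412795.0 (right) → 2 crossings.
Z-16: 4–5 at easting≈388907.0 (right), 6–7 at easting≈400822.1 (right) → 2 crossings.
All counts are even, so the point lies outside every listed polygon.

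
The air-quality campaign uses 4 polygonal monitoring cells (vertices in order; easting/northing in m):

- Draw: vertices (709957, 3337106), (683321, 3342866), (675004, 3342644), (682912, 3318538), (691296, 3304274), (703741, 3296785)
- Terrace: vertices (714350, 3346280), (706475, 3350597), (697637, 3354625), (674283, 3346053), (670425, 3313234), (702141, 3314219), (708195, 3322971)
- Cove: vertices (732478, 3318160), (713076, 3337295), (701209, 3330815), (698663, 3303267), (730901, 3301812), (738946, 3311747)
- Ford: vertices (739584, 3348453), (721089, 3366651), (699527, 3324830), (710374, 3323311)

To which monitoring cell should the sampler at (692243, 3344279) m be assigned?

Terrace

Cast a ray rightward from (692243, 3344279). For each polygon, the edges (by vertex number in listed order) whose endpoints lie on opposite sides of northing = 3344279, where each meets that height, and whether that is right or left of the point:
Draw: no edge straddles that height → 0 crossings.
Terrace: 4–5 at easting≈674074.5 (left), 7–1 at easting≈713821.6 (right) → 1 crossing.
Cove: no edge straddles that height → 0 crossings.
Ford: 2–3 at easting≈709554.5 (right), 4–1 at easting≈734734.6 (right) → 2 crossings.
Only Terrace has an odd count, so the point is inside Terrace.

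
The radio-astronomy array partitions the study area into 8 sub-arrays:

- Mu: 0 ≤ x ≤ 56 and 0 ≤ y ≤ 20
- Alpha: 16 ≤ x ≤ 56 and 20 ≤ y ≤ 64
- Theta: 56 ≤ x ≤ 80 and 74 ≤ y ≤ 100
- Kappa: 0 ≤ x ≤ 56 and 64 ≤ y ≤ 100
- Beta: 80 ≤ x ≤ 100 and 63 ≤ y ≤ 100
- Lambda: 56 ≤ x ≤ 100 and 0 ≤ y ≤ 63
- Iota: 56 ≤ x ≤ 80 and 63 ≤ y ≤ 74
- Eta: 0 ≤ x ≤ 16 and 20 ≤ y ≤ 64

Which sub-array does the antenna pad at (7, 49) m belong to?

Eta

The point has x = 7 and y = 49.
Only Eta satisfies 0 ≤ x ≤ 16 and 20 ≤ y ≤ 64.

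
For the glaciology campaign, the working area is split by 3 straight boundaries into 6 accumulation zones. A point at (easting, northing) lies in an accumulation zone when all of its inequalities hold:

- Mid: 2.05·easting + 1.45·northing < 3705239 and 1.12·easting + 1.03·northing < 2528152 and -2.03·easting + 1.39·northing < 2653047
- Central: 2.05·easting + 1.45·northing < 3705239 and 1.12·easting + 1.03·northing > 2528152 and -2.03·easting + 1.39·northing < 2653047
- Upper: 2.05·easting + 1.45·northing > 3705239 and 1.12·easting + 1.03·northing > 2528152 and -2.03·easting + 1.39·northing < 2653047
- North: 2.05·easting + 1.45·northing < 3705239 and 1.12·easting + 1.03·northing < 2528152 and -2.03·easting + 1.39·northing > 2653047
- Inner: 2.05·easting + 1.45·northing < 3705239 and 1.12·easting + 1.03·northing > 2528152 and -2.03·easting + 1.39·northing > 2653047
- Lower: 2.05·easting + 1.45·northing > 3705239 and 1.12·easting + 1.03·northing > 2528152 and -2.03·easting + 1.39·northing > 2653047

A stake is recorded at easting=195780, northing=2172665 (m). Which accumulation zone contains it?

Mid

2.05·195780 + 1.45·2172665 = 3551713.250, which is < 3705239
1.12·195780 + 1.03·2172665 = 2457118.550, which is < 2528152
-2.03·195780 + 1.39·2172665 = 2622570.950, which is < 2653047
This sign pattern matches Mid.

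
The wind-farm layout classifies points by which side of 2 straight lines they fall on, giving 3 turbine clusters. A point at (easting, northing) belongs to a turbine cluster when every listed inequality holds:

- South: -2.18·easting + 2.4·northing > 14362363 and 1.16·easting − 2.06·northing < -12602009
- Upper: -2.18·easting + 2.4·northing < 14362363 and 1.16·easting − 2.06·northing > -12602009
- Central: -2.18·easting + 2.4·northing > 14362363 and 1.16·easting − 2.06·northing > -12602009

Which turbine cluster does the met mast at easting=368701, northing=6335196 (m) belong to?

-2.18·368701 + 2.4·6335196 = 14400702.220, which is > 14362363
1.16·368701 − 2.06·6335196 = -12622810.600, which is < -12602009
This sign pattern matches South.

South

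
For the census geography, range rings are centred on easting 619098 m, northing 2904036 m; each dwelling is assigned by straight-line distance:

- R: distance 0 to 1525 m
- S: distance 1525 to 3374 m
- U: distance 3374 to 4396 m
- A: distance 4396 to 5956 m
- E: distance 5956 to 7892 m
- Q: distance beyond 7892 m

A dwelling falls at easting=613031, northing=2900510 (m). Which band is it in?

E

Distance = √((613031−619098)² + (2900510−2904036)²) = √(36808489.000 + 12432676.000) = 7017.205 m.
5956 ≤ 7017.205 < 7892 → E.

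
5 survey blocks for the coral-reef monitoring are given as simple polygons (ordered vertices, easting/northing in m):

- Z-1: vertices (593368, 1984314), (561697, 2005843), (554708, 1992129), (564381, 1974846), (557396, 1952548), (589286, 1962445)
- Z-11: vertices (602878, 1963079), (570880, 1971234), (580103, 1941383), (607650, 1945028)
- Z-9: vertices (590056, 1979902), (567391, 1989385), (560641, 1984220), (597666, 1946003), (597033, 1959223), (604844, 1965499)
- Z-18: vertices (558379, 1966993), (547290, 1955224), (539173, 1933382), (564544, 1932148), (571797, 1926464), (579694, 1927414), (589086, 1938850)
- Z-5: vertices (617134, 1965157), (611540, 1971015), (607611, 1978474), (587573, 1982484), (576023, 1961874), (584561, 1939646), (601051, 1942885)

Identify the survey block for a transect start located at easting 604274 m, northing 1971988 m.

Cast a ray rightward from (604274, 1971988). For each polygon, the edges (by vertex number in listed order) whose endpoints lie on opposite sides of northing = 1971988, where each meets that height, and whether that is right or left of the point:
Z-1: 4–5 at easting≈563485.7 (left), 6–1 at easting≈591067.3 (left) → 0 crossings.
Z-11: no edge straddles that height → 0 crossings.
Z-9: 3–4 at easting≈572491.5 (left), 6–1 at easting≈598181.5 (left) → 0 crossings.
Z-18: no edge straddles that height → 0 crossings.
Z-5: 2–3 at easting≈611027.5 (right), 4–5 at easting≈581691.0 (left) → 1 crossing.
Only Z-5 has an odd count, so the point is inside Z-5.

Z-5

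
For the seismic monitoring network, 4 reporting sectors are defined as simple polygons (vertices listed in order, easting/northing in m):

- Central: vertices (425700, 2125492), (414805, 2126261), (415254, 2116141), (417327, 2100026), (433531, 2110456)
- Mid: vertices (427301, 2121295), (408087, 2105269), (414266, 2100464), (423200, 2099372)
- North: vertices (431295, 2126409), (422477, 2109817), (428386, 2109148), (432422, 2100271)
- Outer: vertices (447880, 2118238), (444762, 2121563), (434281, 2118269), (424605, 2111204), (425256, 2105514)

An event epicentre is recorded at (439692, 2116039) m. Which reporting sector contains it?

Outer

Cast a ray rightward from (439692, 2116039). For each polygon, the edges (by vertex number in listed order) whose endpoints lie on opposite sides of northing = 2116039, where each meets that height, and whether that is right or left of the point:
Central: 3–4 at easting≈415267.1 (left), 5–1 at easting≈430623.3 (left) → 0 crossings.
Mid: 1–2 at easting≈420999.4 (left), 4–1 at easting≈426317.8 (left) → 0 crossings.
North: 1–2 at easting≈425783.8 (left), 4–1 at easting≈431742.1 (left) → 0 crossings.
Outer: 3–4 at easting≈431226.9 (left), 5–1 at easting≈443970.1 (right) → 1 crossing.
Only Outer has an odd count, so the point is inside Outer.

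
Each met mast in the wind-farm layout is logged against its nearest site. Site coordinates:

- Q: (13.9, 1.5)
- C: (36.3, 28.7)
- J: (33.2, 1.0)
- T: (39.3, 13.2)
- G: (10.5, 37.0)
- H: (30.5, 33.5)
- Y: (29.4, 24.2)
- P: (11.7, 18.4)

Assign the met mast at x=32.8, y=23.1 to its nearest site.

Squared distances to each site:
Q: 823.770; C: 43.610; J: 488.570; T: 140.260; G: 690.500; H: 113.450; Y: 12.770; P: 467.300.
Minimum at Y.

Y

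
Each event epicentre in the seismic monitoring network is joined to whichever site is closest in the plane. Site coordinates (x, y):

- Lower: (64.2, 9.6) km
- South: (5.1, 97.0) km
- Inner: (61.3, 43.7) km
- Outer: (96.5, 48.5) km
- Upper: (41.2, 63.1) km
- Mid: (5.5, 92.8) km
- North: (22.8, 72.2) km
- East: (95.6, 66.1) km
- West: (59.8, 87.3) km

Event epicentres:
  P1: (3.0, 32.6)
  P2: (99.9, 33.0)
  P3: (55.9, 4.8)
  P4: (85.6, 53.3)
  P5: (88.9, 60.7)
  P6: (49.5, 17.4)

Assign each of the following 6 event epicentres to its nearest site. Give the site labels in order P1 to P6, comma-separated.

North, Outer, Lower, Outer, East, Lower

P1 → North (d²=1960.20)
P2 → Outer (d²=251.81)
P3 → Lower (d²=91.93)
P4 → Outer (d²=141.85)
P5 → East (d²=74.05)
P6 → Lower (d²=276.93)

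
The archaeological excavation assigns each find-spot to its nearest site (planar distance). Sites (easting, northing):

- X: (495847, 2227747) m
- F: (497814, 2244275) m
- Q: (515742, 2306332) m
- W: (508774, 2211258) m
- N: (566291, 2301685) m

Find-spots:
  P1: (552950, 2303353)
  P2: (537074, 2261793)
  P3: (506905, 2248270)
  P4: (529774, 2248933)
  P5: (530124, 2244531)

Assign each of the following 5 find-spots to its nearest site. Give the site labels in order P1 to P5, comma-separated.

N, F, F, F, F

P1 → N (d²=180764505.00)
P2 → F (d²=1848227924.00)
P3 → F (d²=98606306.00)
P4 → F (d²=1043138564.00)
P5 → F (d²=1044001636.00)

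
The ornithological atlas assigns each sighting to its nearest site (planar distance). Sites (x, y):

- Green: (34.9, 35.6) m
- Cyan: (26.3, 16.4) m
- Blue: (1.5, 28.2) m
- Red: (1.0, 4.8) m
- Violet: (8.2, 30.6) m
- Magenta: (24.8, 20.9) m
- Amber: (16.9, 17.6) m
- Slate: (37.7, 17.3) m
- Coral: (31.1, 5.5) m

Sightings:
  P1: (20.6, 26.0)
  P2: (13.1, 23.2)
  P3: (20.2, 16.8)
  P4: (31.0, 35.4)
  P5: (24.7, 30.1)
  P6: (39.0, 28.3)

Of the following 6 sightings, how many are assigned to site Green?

P1 → Magenta
P2 → Amber
P3 → Amber
P4 → Green
P5 → Magenta
P6 → Green
2 of the 6 go to Green.

2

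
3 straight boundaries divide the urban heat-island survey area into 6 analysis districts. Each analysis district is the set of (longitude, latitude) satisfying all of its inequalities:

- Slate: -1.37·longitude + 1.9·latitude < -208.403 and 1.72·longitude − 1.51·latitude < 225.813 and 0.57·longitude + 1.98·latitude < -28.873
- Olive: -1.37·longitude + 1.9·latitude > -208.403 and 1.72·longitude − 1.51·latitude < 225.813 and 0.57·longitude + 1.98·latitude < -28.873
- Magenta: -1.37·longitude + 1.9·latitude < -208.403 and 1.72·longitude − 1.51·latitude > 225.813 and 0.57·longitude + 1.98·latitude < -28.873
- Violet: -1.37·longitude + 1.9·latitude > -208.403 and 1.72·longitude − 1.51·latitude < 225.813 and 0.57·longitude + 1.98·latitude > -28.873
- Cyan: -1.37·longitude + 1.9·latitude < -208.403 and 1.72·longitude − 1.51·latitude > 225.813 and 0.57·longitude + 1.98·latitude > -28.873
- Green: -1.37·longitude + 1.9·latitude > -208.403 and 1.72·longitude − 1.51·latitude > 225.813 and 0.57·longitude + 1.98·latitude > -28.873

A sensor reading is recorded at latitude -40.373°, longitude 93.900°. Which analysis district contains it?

Violet

-1.37·93.900 + 1.9·-40.373 = -205.352, which is > -208.403
1.72·93.900 − 1.51·-40.373 = 222.471, which is < 225.813
0.57·93.900 + 1.98·-40.373 = -26.416, which is > -28.873
This sign pattern matches Violet.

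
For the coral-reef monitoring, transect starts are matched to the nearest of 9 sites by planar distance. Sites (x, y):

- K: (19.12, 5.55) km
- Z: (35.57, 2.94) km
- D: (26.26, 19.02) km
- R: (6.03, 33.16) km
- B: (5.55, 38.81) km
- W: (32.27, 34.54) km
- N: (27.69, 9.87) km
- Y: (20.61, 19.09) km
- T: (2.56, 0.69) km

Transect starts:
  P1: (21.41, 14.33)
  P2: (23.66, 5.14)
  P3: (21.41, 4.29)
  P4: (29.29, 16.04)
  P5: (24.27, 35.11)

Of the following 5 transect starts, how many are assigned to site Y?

1

P1 → Y
P2 → K
P3 → K
P4 → D
P5 → W
1 of the 5 goes to Y.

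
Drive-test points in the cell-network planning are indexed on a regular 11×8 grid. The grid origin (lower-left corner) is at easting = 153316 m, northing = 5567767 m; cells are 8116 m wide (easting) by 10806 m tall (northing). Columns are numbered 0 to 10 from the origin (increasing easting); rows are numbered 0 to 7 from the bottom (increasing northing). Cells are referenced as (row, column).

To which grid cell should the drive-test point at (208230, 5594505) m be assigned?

Column index: ⌊(208230 − 153316) / 8116⌋ = ⌊6.766⌋ = 6
Row offset from origin: ⌊(5594505 − 5567767) / 10806⌋ = ⌊2.474⌋ = 2 → row 2

(2, 6)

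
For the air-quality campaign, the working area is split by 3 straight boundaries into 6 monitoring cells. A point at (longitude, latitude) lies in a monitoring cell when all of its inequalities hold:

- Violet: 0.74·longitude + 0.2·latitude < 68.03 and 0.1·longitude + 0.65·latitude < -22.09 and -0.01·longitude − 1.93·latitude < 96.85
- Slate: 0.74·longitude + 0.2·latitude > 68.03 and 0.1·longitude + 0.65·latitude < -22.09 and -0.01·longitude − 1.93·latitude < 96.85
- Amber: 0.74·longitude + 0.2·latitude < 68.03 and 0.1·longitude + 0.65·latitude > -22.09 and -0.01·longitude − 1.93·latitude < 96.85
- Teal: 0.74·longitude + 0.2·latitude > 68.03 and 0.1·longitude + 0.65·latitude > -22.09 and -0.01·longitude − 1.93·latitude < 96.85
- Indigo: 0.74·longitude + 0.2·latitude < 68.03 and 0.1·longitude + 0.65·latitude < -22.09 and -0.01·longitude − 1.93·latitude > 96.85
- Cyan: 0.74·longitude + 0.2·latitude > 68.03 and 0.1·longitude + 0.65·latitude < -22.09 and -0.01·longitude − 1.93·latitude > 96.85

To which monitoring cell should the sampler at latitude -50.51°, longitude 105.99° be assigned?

Slate

0.74·105.99 + 0.2·-50.51 = 68.331, which is > 68.03
0.1·105.99 + 0.65·-50.51 = -22.232, which is < -22.09
-0.01·105.99 − 1.93·-50.51 = 96.424, which is < 96.85
This sign pattern matches Slate.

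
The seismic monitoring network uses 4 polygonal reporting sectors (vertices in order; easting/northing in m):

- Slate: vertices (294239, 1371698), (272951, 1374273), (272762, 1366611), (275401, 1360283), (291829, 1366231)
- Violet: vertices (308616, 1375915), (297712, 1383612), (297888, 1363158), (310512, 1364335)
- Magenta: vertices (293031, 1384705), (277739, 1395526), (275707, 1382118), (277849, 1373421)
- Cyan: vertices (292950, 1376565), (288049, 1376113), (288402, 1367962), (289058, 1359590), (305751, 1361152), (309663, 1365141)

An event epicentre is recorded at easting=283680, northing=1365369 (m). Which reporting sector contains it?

Cast a ray rightward from (283680, 1365369). For each polygon, the edges (by vertex number in listed order) whose endpoints lie on opposite sides of northing = 1365369, where each meets that height, and whether that is right or left of the point:
Slate: 3–4 at easting≈273280.0 (left), 4–5 at easting≈289448.2 (right) → 1 crossing.
Violet: 2–3 at easting≈297869.0 (right), 4–1 at easting≈310342.7 (right) → 2 crossings.
Magenta: no edge straddles that height → 0 crossings.
Cyan: 3–4 at easting≈288605.2 (right), 6–1 at easting≈309329.4 (right) → 2 crossings.
Only Slate has an odd count, so the point is inside Slate.

Slate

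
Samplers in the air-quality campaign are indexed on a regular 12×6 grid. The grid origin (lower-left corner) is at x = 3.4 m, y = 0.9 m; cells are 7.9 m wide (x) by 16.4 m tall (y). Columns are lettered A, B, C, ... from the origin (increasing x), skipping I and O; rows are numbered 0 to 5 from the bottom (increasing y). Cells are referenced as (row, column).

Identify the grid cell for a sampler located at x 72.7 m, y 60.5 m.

Column index: ⌊(72.7 − 3.4) / 7.9⌋ = ⌊8.772⌋ = 8 → column J
Row offset from origin: ⌊(60.5 − 0.9) / 16.4⌋ = ⌊3.634⌋ = 3 → row 3

(3, J)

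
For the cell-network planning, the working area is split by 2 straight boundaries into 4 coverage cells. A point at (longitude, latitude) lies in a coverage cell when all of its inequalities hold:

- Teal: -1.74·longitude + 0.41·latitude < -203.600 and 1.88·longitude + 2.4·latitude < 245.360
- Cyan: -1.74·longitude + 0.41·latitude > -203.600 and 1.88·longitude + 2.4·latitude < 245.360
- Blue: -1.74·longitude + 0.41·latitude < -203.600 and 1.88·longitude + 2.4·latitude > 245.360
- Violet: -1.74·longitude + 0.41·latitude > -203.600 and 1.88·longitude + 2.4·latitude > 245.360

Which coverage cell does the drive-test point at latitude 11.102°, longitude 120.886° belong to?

-1.74·120.886 + 0.41·11.102 = -205.790, which is < -203.600
1.88·120.886 + 2.4·11.102 = 253.910, which is > 245.360
This sign pattern matches Blue.

Blue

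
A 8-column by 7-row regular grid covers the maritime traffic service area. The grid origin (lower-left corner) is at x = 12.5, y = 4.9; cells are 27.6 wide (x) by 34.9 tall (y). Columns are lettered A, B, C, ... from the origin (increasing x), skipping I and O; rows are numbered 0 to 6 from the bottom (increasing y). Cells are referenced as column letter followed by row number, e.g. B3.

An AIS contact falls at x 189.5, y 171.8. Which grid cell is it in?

Column index: ⌊(189.5 − 12.5) / 27.6⌋ = ⌊6.413⌋ = 6 → column G
Row offset from origin: ⌊(171.8 − 4.9) / 34.9⌋ = ⌊4.782⌋ = 4 → row 4

G4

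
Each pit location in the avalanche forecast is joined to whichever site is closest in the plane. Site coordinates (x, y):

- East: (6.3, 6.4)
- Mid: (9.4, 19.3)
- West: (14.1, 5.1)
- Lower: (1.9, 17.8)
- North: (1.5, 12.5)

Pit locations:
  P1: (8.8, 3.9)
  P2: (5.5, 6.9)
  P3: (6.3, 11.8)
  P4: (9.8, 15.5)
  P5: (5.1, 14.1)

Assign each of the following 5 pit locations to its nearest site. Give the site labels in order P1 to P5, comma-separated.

P1 → East (d²=12.50)
P2 → East (d²=0.89)
P3 → North (d²=23.53)
P4 → Mid (d²=14.60)
P5 → North (d²=15.52)

East, East, North, Mid, North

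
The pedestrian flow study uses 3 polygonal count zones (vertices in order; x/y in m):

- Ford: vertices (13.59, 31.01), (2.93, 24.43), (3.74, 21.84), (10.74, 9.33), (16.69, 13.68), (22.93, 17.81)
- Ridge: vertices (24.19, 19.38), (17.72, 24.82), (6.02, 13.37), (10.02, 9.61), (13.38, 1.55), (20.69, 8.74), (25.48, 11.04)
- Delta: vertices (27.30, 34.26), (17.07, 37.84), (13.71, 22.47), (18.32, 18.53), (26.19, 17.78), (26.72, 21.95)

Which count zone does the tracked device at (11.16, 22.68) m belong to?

Ford

Cast a ray rightward from (11.16, 22.68). For each polygon, the edges (by vertex number in listed order) whose endpoints lie on opposite sides of y = 22.68, where each meets that height, and whether that is right or left of the point:
Ford: 2–3 at x≈3.477 (left), 6–1 at x≈19.484 (right) → 1 crossing.
Ridge: 1–2 at x≈20.265 (right), 2–3 at x≈15.533 (right) → 2 crossings.
Delta: 2–3 at x≈13.756 (right), 6–1 at x≈26.754 (right) → 2 crossings.
Only Ford has an odd count, so the point is inside Ford.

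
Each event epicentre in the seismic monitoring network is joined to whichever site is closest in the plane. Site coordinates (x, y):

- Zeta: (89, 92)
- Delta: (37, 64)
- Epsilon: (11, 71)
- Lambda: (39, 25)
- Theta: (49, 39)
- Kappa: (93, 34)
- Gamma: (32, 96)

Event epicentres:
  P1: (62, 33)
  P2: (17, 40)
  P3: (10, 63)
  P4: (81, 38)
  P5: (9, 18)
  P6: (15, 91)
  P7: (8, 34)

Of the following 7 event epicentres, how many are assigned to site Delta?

0

P1 → Theta
P2 → Lambda
P3 → Epsilon
P4 → Kappa
P5 → Lambda
P6 → Gamma
P7 → Lambda
0 of the 7 go to Delta.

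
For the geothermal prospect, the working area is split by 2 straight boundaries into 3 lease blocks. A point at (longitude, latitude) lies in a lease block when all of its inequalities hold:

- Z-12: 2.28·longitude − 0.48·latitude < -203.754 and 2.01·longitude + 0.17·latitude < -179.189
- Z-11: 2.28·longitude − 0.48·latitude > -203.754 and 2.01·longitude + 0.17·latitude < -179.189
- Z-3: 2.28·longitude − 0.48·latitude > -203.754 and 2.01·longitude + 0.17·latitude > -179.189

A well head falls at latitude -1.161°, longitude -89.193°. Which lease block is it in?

2.28·-89.193 − 0.48·-1.161 = -202.803, which is > -203.754
2.01·-89.193 + 0.17·-1.161 = -179.475, which is < -179.189
This sign pattern matches Z-11.

Z-11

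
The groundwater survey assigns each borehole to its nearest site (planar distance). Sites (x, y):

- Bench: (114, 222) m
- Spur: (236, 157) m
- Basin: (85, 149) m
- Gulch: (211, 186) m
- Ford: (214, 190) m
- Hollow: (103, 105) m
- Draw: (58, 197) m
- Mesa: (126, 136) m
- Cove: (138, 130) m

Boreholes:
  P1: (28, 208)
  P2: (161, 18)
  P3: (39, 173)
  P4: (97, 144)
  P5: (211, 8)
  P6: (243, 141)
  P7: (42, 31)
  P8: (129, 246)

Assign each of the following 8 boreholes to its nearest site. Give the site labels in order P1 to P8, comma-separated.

Draw, Hollow, Draw, Basin, Cove, Spur, Hollow, Bench

P1 → Draw (d²=1021.00)
P2 → Hollow (d²=10933.00)
P3 → Draw (d²=937.00)
P4 → Basin (d²=169.00)
P5 → Cove (d²=20213.00)
P6 → Spur (d²=305.00)
P7 → Hollow (d²=9197.00)
P8 → Bench (d²=801.00)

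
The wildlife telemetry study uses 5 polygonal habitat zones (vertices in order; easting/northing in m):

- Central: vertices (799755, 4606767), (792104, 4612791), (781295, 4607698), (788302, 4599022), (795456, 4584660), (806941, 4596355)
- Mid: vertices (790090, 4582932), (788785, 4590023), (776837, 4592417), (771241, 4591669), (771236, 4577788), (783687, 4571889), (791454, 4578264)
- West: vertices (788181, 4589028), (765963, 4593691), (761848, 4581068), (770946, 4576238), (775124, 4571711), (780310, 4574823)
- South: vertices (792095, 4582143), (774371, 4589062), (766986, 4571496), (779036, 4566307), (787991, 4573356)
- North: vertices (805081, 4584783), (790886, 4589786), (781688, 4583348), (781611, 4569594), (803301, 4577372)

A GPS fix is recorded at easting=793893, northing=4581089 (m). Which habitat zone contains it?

North

Cast a ray rightward from (793893, 4581089). For each polygon, the edges (by vertex number in listed order) whose endpoints lie on opposite sides of northing = 4581089, where each meets that height, and whether that is right or left of the point:
Central: no edge straddles that height → 0 crossings.
Mid: 4–5 at easting≈771237.2 (left), 7–1 at easting≈790628.5 (left) → 0 crossings.
West: 2–3 at easting≈761854.8 (left), 6–1 at easting≈783782.0 (left) → 0 crossings.
South: 2–3 at easting≈771019.0 (left), 5–1 at easting≈791602.7 (left) → 0 crossings.
North: 3–4 at easting≈781675.4 (left), 5–1 at easting≈804193.8 (right) → 1 crossing.
Only North has an odd count, so the point is inside North.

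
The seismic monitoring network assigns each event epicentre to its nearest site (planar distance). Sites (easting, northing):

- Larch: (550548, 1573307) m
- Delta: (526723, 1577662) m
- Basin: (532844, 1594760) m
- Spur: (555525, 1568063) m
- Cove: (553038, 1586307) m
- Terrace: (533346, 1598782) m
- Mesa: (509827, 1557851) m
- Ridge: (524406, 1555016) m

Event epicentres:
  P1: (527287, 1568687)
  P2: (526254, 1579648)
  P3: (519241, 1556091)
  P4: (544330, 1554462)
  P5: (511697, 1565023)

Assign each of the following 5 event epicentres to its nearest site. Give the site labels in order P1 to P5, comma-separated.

Delta, Delta, Ridge, Spur, Mesa

P1 → Delta (d²=80868721.00)
P2 → Delta (d²=4164157.00)
P3 → Ridge (d²=27832850.00)
P4 → Spur (d²=310315226.00)
P5 → Mesa (d²=54934484.00)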